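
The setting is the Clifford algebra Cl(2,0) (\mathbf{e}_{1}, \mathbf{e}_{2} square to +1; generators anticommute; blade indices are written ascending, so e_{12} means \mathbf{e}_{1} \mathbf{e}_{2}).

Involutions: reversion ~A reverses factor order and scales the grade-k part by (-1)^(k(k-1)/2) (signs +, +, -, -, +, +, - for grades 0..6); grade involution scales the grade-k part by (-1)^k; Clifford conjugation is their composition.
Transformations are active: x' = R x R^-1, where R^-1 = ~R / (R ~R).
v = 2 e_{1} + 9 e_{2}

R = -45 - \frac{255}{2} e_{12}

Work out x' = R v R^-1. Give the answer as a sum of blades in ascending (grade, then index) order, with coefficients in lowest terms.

~R = -45 + \frac{255}{2} e_{12}, and R ~R = \frac{73125}{4}, so R^-1 = ~R / (\frac{73125}{4}).
R v = -\frac{2475}{2} e_{1} - 150 e_{2}
Answer: \frac{266}{65} e_{1} - \frac{537}{65} e_{2}


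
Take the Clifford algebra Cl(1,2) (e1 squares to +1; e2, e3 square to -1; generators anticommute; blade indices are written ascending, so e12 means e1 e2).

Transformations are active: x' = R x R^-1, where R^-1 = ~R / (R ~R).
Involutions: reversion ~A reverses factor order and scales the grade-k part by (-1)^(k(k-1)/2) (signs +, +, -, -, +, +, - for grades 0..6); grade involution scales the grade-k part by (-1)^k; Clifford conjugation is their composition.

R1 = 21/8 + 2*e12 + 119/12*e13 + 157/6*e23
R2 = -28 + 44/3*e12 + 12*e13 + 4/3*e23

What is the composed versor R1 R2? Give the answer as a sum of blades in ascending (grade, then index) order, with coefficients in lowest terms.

Distribute over the terms of R1 (each basis-blade product reordered to ascending indices, repeated generators contracted through their squares):
(21/8) R2 = -147/2 + 77/2*e12 + 63/2*e13 + 7/2*e23
(2*e12) R2 = 88/3 - 56*e12 - 8/3*e13 - 24*e23
(119/12*e13) R2 = 119 + 119/9*e12 - 833/3*e13 + 1309/9*e23
(157/6*e23) R2 = -314/9 - 314*e12 + 3454/9*e13 - 2198/3*e23
Summing the partial products and collecting blades:
Answer: 719/18 - 5729/18*e12 + 2429/18*e13 - 10939/18*e23


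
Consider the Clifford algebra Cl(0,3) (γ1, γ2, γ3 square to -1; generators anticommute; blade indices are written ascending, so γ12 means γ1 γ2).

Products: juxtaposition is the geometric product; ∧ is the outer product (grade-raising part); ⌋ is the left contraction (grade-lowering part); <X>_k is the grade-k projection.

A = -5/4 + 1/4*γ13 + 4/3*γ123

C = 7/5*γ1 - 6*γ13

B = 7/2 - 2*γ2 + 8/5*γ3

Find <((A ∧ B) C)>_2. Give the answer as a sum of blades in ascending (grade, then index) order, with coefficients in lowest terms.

step 1: -35/8 + 5/2*γ2 - 2*γ3 + 7/8*γ13 + 31/6*γ123
step 2: 21/4 + 47/8*γ1 - 31*γ2 + 49/40*γ3 - 7/2*γ12 + 581/20*γ13 - 217/30*γ23 + 15*γ123
step 3: -7/2*γ12 + 581/20*γ13 - 217/30*γ23
Answer: -7/2*γ12 + 581/20*γ13 - 217/30*γ23


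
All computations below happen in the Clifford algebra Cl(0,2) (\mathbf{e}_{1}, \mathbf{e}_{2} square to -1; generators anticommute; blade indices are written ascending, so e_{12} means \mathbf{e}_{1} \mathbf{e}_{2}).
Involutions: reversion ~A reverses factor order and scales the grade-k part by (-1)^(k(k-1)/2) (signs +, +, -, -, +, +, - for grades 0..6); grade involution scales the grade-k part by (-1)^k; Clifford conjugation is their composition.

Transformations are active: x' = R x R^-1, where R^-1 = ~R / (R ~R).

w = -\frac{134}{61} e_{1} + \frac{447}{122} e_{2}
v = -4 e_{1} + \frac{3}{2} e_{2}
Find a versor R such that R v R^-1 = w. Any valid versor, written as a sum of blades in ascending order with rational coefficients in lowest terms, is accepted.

Sketch: the shared square -\frac{73}{4} makes R = v + w = -\frac{378}{61} e_{1} + \frac{315}{61} e_{2} the natural versor; its sandwich fixes that direction, negates (v - w)/2, and sends v to w.
Answer: -\frac{378}{61} e_{1} + \frac{315}{61} e_{2}


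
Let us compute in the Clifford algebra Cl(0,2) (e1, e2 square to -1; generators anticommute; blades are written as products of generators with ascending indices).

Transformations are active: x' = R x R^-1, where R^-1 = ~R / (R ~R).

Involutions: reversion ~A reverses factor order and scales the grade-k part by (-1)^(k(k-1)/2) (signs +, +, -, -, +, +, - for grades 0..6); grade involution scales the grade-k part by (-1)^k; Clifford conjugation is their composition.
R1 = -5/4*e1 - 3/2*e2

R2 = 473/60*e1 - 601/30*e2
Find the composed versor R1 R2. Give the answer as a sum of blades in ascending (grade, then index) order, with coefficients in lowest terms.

Distribute over the terms of R1 (each basis-blade product reordered to ascending indices, repeated generators contracted through their squares):
(-5/4*e1) R2 = 473/48 + 601/24*e1 e2
(-3/2*e2) R2 = -601/20 + 473/40*e1 e2
Summing the partial products and collecting blades:
Answer: -4847/240 + 553/15*e1 e2


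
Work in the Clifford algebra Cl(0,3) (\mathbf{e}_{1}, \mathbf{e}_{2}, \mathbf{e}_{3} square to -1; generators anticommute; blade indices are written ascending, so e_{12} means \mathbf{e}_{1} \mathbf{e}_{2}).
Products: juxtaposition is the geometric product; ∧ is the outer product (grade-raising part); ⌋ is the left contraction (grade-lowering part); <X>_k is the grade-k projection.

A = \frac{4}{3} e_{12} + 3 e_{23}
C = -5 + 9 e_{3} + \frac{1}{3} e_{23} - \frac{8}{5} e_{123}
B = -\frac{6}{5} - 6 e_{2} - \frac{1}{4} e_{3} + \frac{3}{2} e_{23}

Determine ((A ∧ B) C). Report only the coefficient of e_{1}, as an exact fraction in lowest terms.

step 1: -\frac{8}{5} e_{12} - \frac{18}{5} e_{23} - \frac{1}{3} e_{123}
step 2: \frac{26}{15} - \frac{1271}{225} e_{1} + \frac{162}{5} e_{2} - \frac{64}{25} e_{3} + 11 e_{12} + \frac{8}{15} e_{13} + 18 e_{23} - \frac{191}{15} e_{123}
Answer: -\frac{1271}{225}


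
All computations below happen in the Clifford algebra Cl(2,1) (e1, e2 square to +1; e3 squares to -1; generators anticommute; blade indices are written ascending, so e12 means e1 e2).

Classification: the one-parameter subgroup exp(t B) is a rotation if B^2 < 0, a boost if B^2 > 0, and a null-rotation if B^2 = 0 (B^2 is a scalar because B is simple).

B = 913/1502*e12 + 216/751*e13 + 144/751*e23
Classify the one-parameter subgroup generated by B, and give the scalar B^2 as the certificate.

B^2 term by term: the squares give (913/1502)^2*(e12)^2 + (216/751)^2*(e13)^2 + (144/751)^2*(e23)^2 = 833569/2256004*(-1) + 46656/564001*(+1) + 20736/564001*(+1) = -1/4 (each basis 2-blade squares to minus the product of its generators' squares); cross terms between blades sharing an index anticommute and cancel. So B^2 = -1/4.
Answer: rotation, certificate B^2 = -1/4. Key observation: B^2 = -1/4 is a conjugation invariant, so its sign decides the class regardless of the surface form of B.


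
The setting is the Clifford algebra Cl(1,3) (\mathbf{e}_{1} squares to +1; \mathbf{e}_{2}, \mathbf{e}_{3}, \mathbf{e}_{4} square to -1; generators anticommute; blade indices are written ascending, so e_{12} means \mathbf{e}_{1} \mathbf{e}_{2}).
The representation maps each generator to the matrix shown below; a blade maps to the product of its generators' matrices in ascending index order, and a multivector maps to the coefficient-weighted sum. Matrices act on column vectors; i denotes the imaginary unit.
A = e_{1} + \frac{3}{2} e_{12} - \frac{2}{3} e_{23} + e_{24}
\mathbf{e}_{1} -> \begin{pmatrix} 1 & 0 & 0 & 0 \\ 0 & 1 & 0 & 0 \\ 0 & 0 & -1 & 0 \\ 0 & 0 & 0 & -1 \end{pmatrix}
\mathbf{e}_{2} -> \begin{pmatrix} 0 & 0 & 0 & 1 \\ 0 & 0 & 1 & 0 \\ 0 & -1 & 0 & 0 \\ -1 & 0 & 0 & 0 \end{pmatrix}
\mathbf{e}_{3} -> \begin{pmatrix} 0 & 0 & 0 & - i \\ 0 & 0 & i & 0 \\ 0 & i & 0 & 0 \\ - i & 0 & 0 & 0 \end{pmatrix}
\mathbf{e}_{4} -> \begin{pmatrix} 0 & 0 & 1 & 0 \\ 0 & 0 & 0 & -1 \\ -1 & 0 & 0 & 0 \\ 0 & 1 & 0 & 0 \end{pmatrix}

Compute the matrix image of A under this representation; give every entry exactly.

Bivector images (products of the table entries): rho(e_{12}) = rho(\mathbf{e}_{1})rho(\mathbf{e}_{2}) = \begin{pmatrix} 0 & 0 & 0 & 1 \\ 0 & 0 & 1 & 0 \\ 0 & 1 & 0 & 0 \\ 1 & 0 & 0 & 0 \end{pmatrix}; rho(e_{23}) = rho(\mathbf{e}_{2})rho(\mathbf{e}_{3}) = \begin{pmatrix} - i & 0 & 0 & 0 \\ 0 & i & 0 & 0 \\ 0 & 0 & - i & 0 \\ 0 & 0 & 0 & i \end{pmatrix}; rho(e_{24}) = rho(\mathbf{e}_{2})rho(\mathbf{e}_{4}) = \begin{pmatrix} 0 & 1 & 0 & 0 \\ -1 & 0 & 0 & 0 \\ 0 & 0 & 0 & 1 \\ 0 & 0 & -1 & 0 \end{pmatrix}.
M = (1)*rho(e_{1}) + (\frac{3}{2})*rho(e_{12}) + (-\frac{2}{3})*rho(e_{23}) + (1)*rho(e_{24}), summed entrywise:
Answer: \begin{pmatrix} 1 + \frac{2 i}{3} & 1 & 0 & \frac{3}{2} \\ -1 & 1 - \frac{2 i}{3} & \frac{3}{2} & 0 \\ 0 & \frac{3}{2} & -1 + \frac{2 i}{3} & 1 \\ \frac{3}{2} & 0 & -1 & -1 - \frac{2 i}{3} \end{pmatrix}


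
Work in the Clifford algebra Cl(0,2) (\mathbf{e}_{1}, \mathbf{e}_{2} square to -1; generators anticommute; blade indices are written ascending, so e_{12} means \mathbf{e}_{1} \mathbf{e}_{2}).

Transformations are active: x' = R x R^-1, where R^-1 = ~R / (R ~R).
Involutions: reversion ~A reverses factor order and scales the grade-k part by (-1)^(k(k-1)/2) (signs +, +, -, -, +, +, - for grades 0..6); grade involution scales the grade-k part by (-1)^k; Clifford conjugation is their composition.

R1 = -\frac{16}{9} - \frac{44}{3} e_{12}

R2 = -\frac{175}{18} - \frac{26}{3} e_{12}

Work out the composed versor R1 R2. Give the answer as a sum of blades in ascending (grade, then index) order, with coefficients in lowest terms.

Distribute over the terms of R1 (each basis-blade product reordered to ascending indices, repeated generators contracted through their squares):
(-\frac{16}{9}) R2 = \frac{1400}{81} + \frac{416}{27} e_{12}
(-\frac{44}{3} e_{12}) R2 = -\frac{1144}{9} + \frac{3850}{27} e_{12}
Summing the partial products and collecting blades:
Answer: -\frac{8896}{81} + 158 e_{12}


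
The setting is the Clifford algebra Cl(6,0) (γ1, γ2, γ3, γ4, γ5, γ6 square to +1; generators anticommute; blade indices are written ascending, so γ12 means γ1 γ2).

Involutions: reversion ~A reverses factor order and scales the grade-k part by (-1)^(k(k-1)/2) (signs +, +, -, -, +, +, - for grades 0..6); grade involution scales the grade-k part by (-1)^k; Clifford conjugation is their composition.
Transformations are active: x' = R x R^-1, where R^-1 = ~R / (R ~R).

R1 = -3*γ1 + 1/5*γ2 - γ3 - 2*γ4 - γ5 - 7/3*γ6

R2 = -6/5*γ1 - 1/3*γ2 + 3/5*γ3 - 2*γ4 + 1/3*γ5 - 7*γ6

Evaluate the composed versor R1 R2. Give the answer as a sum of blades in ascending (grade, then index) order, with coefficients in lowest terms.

Distribute over the terms of R1 (each basis-blade product reordered to ascending indices, repeated generators contracted through their squares):
(-3*γ1) R2 = 18/5 + γ12 - 9/5*γ13 + 6*γ14 - γ15 + 21*γ16
(1/5*γ2) R2 = -1/15 + 6/25*γ12 + 3/25*γ23 - 2/5*γ24 + 1/15*γ25 - 7/5*γ26
(-γ3) R2 = -3/5 - 6/5*γ13 - 1/3*γ23 + 2*γ34 - 1/3*γ35 + 7*γ36
(-2*γ4) R2 = 4 - 12/5*γ14 - 2/3*γ24 + 6/5*γ34 - 2/3*γ45 + 14*γ46
(-γ5) R2 = -1/3 - 6/5*γ15 - 1/3*γ25 + 3/5*γ35 - 2*γ45 + 7*γ56
(-7/3*γ6) R2 = 49/3 - 14/5*γ16 - 7/9*γ26 + 7/5*γ36 - 14/3*γ46 + 7/9*γ56
Summing the partial products and collecting blades:
Answer: 344/15 + 31/25*γ12 - 3*γ13 + 18/5*γ14 - 11/5*γ15 + 91/5*γ16 - 16/75*γ23 - 16/15*γ24 - 4/15*γ25 - 98/45*γ26 + 16/5*γ34 + 4/15*γ35 + 42/5*γ36 - 8/3*γ45 + 28/3*γ46 + 70/9*γ56


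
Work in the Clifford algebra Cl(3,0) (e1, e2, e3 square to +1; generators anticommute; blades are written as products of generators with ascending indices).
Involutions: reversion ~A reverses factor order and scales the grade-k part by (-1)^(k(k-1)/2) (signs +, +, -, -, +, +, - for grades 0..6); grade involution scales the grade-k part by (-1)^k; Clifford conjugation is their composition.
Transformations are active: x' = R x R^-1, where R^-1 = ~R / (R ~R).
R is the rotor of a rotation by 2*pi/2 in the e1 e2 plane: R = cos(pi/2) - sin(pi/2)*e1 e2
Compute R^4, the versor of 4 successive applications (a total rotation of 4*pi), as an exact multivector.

The rotor phase is half the rotation angle and phases add under composition, so 4 steps in the e1 e2 plane accumulate phase 4*(pi/2) = 2*pi: R^4 = cos(2*pi) - sin(2*pi)*e1 e2.
cos(2*pi) = 1 and sin(2*pi) = 0, so R^4 = 1. The total rotation 4*pi is 2 full turns, so every vector returns to itself, yet the rotor is +1, back on the identity sheet (an even number of 2*pi turns).
Answer: 1


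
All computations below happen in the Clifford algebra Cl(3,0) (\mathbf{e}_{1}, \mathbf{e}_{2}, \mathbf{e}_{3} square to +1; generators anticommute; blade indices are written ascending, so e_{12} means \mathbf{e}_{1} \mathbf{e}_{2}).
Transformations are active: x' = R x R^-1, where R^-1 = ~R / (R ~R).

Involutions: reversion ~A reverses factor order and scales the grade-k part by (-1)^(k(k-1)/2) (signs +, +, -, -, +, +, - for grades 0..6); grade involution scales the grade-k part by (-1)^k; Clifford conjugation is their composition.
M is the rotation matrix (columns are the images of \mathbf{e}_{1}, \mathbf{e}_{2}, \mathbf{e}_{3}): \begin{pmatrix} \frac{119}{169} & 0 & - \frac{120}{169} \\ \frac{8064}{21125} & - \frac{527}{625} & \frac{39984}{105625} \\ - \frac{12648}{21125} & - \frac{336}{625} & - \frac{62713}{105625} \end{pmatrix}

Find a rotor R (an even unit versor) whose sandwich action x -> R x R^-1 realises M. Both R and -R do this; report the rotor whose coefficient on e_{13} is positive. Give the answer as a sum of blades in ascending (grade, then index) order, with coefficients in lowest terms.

Method: write R = a + b12*e_{12} + b13*e_{13} + b23*e_{23} with a^2 + b12^2 + b13^2 + b23^2 = 1 (so R^-1 = ~R). Expanding the columns R e_j ~R gives tr M = 4a^2 - 1 and, from the antisymmetric part, M21 - M12 = -4a*b12, M13 - M31 = 4a*b13, M32 - M23 = -4a*b23.
Here tr M = -\frac{77401}{105625}, so a^2 = (1 + tr M)/4 = \frac{7056}{105625} and a = ±\frac{84}{325}. Taking a = \frac{84}{325}: M21 - M12 = \frac{8064}{21125}, M13 - M31 = -\frac{2352}{21125}, M32 - M23 = -\frac{96768}{105625}, giving b12 = -\frac{24}{65}, b13 = -\frac{7}{65}, b23 = \frac{288}{325}, i.e. R = \frac{84}{325} - \frac{24}{65} e_{12} - \frac{7}{65} e_{13} + \frac{288}{325} e_{23}.
Its e_{13} coefficient is negative, so report the other preimage -R.
Answer: -\frac{84}{325} + \frac{24}{65} e_{12} + \frac{7}{65} e_{13} - \frac{288}{325} e_{23}. Key observation: the double cover Spin(3) -> SO(3) sends R and -R to the same matrix (trace -\frac{77401}{105625} here), so the stated sign of the e_{13} coefficient is what selects one sheet.


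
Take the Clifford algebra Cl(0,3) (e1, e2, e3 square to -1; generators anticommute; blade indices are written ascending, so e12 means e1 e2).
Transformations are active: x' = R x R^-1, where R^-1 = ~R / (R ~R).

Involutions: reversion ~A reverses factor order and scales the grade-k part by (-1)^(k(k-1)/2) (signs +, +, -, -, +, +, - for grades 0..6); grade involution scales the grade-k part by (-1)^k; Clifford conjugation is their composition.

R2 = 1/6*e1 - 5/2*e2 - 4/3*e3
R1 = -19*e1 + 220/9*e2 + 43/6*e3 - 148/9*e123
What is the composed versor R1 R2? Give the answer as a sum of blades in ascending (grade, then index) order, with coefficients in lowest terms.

Distribute over the terms of R2 (each basis-blade product reordered to ascending indices, repeated generators contracted through their squares):
R1 (1/6*e1) = 19/6 - 110/27*e12 - 43/36*e13 + 74/27*e23
R1 (-5/2*e2) = 550/9 + 95/2*e12 + 370/9*e13 + 215/12*e23
R1 (-4/3*e3) = 86/9 - 592/27*e12 + 76/3*e13 - 880/27*e23
Summing the partial products and collecting blades:
Answer: 443/6 + 43/2*e12 + 261/4*e13 - 1289/108*e23


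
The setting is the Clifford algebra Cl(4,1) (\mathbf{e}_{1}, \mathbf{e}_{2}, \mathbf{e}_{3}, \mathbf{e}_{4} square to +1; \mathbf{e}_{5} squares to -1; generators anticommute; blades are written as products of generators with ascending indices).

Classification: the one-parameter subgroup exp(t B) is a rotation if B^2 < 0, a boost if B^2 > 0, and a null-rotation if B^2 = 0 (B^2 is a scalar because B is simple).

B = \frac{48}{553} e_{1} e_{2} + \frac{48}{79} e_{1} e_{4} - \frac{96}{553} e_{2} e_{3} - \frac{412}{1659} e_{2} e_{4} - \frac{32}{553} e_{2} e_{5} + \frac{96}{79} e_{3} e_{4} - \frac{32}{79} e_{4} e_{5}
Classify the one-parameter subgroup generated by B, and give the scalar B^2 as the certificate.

B^2 term by term: the squares give (\frac{48}{553})^2*(e_{1} e_{2})^2 + (\frac{48}{79})^2*(e_{1} e_{4})^2 + (-\frac{96}{553})^2*(e_{2} e_{3})^2 + (-\frac{412}{1659})^2*(e_{2} e_{4})^2 + (-\frac{32}{553})^2*(e_{2} e_{5})^2 + (\frac{96}{79})^2*(e_{3} e_{4})^2 + (-\frac{32}{79})^2*(e_{4} e_{5})^2 = \frac{2304}{305809}*(-1) + \frac{2304}{6241}*(-1) + \frac{9216}{305809}*(-1) + \frac{169744}{2752281}*(-1) + \frac{1024}{305809}*(+1) + \frac{9216}{6241}*(-1) + \frac{1024}{6241}*(+1) = -\frac{16}{9} (each basis 2-blade squares to minus the product of its generators' squares); cross terms between blades sharing an index anticommute and cancel; the commuting (index-disjoint) pairs give grade-4 terms 2*c*c'*(blade product), which cancel blade by blade — e_{1} e_{2} e_{3} e_{4}: \frac{9216}{43687} - \frac{9216}{43687} = 0; e_{1} e_{2} e_{4} e_{5}: -\frac{3072}{43687} + \frac{3072}{43687} = 0; e_{2} e_{3} e_{4} e_{5}: \frac{6144}{43687} - \frac{6144}{43687} = 0 — confirming B is simple. So B^2 = -\frac{16}{9}.
Answer: rotation, certificate B^2 = -\frac{16}{9}. Why this suffices: the scalar -\frac{16}{9} survives any versor conjugation, so its sign alone determines the class however B is presented.


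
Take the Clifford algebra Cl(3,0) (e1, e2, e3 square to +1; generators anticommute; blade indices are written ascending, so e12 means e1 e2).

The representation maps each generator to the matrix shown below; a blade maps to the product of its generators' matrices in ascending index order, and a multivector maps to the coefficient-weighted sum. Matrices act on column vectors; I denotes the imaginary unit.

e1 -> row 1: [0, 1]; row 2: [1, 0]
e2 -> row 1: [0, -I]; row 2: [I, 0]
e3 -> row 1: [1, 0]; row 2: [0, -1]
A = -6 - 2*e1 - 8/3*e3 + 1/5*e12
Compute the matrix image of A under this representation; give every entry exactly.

Bivector images (products of the table entries): rho(e12) = rho(e1)rho(e2) = row 1: [I, 0]; row 2: [0, -I].
M = (-6)*1 + (-2)*rho(e1) + (-8/3)*rho(e3) + (1/5)*rho(e12), summed entrywise (1 is the identity matrix):
Answer: row 1: [-26/3 + I/5, -2]; row 2: [-2, -10/3 - I/5]


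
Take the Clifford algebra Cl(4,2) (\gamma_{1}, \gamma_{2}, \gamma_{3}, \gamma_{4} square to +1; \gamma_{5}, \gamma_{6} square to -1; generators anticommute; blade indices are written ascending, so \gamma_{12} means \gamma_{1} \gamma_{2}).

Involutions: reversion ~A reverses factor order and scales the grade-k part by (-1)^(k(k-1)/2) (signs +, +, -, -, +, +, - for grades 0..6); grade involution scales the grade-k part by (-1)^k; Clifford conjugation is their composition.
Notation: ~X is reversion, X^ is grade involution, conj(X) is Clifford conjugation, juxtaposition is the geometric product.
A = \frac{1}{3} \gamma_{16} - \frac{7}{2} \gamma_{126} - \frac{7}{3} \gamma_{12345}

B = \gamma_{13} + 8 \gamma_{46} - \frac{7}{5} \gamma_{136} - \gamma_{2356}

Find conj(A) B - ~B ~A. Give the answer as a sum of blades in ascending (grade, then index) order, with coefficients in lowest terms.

first term: -\frac{7}{15} \gamma_{3} - \frac{8}{3} \gamma_{14} + \frac{49}{10} \gamma_{23} - \frac{1}{3} \gamma_{36} - 28 \gamma_{124} + \frac{7}{2} \gamma_{135} - \frac{7}{3} \gamma_{146} + \frac{7}{2} \gamma_{236} + \frac{7}{3} \gamma_{245} + \frac{1}{3} \gamma_{1235} - \frac{49}{15} \gamma_{2456} - \frac{56}{3} \gamma_{12356}
second term: \frac{7}{15} \gamma_{3} - \frac{8}{3} \gamma_{14} - \frac{49}{10} \gamma_{23} - \frac{1}{3} \gamma_{36} + 28 \gamma_{124} - \frac{7}{2} \gamma_{135} - \frac{7}{3} \gamma_{146} - \frac{7}{2} \gamma_{236} + \frac{7}{3} \gamma_{245} - \frac{1}{3} \gamma_{1235} + \frac{49}{15} \gamma_{2456} + \frac{56}{3} \gamma_{12356}
Answer: -\frac{14}{15} \gamma_{3} + \frac{49}{5} \gamma_{23} - 56 \gamma_{124} + 7 \gamma_{135} + 7 \gamma_{236} + \frac{2}{3} \gamma_{1235} - \frac{98}{15} \gamma_{2456} - \frac{112}{3} \gamma_{12356}


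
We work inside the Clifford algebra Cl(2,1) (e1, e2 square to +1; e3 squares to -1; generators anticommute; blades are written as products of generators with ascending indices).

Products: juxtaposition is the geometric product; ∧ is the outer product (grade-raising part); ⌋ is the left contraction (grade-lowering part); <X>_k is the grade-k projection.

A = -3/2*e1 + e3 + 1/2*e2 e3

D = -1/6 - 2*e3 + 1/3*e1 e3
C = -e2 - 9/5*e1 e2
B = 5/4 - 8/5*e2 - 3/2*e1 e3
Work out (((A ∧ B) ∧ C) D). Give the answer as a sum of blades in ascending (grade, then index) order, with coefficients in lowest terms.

step 1: -15/8*e1 + 5/4*e3 + 12/5*e1 e2 + 89/40*e2 e3
step 2: 15/8*e1 e2 + 5/4*e2 e3 - 9/4*e1 e2 e3
step 3: 13/4*e2 - 251/48*e1 e2 - 5/6*e2 e3 - 27/8*e1 e2 e3
Answer: 13/4*e2 - 251/48*e1 e2 - 5/6*e2 e3 - 27/8*e1 e2 e3


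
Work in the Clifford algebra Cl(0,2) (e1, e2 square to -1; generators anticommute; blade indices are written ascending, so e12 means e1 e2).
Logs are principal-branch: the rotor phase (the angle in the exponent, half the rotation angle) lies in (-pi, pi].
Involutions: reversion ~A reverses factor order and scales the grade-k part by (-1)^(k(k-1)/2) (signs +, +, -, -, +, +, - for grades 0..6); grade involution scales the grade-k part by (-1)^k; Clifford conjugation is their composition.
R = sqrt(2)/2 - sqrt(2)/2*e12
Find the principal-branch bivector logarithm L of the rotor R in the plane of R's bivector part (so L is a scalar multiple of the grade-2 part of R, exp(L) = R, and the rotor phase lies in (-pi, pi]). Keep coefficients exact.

The scalar part of R is sqrt(2)/2, which fixes the principal-branch rotor phase; the unit plane is then the bivector part divided by the sine of that phase, and L is that plane scaled by the phase.
Concretely: cos(phase) = sqrt(2)/2 gives phase = ±pi/4, and since phase/sin(phase) is even the sign is immaterial: L = (phase/sin(phase)) * <R>_2 = (sqrt(2)*pi/4) * <R>_2.
Answer: -pi/4*e12


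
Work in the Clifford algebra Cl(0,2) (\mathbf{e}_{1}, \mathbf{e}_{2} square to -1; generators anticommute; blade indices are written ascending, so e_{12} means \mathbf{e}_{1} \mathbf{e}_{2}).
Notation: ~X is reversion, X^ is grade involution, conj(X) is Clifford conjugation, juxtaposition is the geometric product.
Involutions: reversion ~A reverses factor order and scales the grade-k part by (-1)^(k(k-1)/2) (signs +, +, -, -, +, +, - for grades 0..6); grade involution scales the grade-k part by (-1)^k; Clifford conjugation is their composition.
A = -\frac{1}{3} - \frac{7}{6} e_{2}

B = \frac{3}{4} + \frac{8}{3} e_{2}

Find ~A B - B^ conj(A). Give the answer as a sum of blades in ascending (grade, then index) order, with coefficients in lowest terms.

first term: \frac{103}{36} - \frac{127}{72} e_{2}
second term: \frac{103}{36} + \frac{127}{72} e_{2}
Answer: -\frac{127}{36} e_{2}


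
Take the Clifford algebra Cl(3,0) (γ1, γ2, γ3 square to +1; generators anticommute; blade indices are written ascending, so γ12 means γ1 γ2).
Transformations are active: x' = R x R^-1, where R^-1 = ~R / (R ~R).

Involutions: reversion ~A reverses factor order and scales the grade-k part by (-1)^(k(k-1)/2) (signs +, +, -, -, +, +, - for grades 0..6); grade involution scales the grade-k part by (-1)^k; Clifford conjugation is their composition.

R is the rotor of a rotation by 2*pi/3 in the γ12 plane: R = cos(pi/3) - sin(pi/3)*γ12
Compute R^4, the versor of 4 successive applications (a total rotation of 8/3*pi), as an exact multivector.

The rotor phase is half the rotation angle and phases add under composition, so 4 steps in the γ12 plane accumulate phase 4*(pi/3) = 4*pi/3: R^4 = cos(4*pi/3) - sin(4*pi/3)*γ12.
cos(4*pi/3) = -1/2 and sin(4*pi/3) = -sqrt(3)/2, so R^4 = -1/2 + sqrt(3)/2*γ12. The net rotation is 2/3*pi (after discarding 1 full turn, each of which contributes a factor -1 to the rotor); the rotor keeps the half-angle phase exactly.
Answer: -1/2 + sqrt(3)/2*γ12


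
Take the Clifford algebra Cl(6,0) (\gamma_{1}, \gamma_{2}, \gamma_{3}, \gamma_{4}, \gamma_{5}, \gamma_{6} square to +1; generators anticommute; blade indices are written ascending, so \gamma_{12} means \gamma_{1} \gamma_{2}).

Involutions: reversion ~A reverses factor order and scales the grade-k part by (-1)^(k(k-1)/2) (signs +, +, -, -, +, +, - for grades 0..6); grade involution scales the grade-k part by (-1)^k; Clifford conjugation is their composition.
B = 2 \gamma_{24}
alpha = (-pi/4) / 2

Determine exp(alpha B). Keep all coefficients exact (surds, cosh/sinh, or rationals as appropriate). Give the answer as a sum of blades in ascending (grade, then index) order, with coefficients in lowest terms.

B^2 = (2)^2*(\gamma_{24})^2 = 4*(-1) = -4 (a basis 2-blade squares to minus the product of its generators' squares).
B^2 = -4 — since the square is negative, the closed form is circular: l = 2, alpha*l = - \frac{\pi}{4}, so exp(alpha B) = cos(- \frac{\pi}{4}) + (sin(- \frac{\pi}{4})/2)*B = \frac{\sqrt{2}}{2} + (- \frac{\sqrt{2}}{4})*B.
Answer: \frac{\sqrt{2}}{2} - \frac{\sqrt{2}}{2} \gamma_{24}


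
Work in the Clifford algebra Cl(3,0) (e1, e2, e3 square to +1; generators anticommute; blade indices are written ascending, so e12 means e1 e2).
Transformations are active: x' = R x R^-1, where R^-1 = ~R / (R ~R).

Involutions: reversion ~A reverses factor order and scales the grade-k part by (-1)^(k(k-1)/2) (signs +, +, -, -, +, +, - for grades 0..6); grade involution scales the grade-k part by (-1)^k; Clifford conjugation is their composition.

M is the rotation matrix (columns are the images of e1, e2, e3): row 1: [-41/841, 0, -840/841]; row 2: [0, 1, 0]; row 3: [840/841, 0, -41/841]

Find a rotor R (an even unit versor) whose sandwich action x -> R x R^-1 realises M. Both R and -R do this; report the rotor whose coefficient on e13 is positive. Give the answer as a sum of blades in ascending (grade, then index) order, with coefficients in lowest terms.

Method: write R = a + b12*e12 + b13*e13 + b23*e23 with a^2 + b12^2 + b13^2 + b23^2 = 1 (so R^-1 = ~R). Expanding the columns R e_j ~R gives tr M = 4a^2 - 1 and, from the antisymmetric part, M21 - M12 = -4a*b12, M13 - M31 = 4a*b13, M32 - M23 = -4a*b23.
Here tr M = 759/841, so a^2 = (1 + tr M)/4 = 400/841 and a = ±20/29. Taking a = 20/29: M21 - M12 = 0, M13 - M31 = -1680/841, M32 - M23 = 0, giving b12 = 0, b13 = -21/29, b23 = 0, i.e. R = 20/29 - 21/29*e13.
Its e13 coefficient is negative, so report the other preimage -R.
Answer: -20/29 + 21/29*e13. Note: both R and -R realise this M (trace 759/841); the covering map identifies them, and the e13-coefficient sign is the tie-breaker.


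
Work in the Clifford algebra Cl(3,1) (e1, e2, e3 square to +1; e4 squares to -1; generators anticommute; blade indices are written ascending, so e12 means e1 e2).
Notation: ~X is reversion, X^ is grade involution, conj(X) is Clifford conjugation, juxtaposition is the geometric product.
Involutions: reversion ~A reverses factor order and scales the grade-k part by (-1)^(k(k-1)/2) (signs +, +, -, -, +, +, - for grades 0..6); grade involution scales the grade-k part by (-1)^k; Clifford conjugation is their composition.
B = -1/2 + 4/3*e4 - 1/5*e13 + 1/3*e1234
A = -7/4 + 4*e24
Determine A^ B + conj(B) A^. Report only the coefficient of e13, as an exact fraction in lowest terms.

first term: 7/8 - 16/3*e2 - 7/3*e4 - 59/60*e13 - 2*e24 + 13/60*e1234
second term: 7/8 - 16/3*e2 + 7/3*e4 - 101/60*e13 - 2*e24 - 83/60*e1234
Answer: -8/3


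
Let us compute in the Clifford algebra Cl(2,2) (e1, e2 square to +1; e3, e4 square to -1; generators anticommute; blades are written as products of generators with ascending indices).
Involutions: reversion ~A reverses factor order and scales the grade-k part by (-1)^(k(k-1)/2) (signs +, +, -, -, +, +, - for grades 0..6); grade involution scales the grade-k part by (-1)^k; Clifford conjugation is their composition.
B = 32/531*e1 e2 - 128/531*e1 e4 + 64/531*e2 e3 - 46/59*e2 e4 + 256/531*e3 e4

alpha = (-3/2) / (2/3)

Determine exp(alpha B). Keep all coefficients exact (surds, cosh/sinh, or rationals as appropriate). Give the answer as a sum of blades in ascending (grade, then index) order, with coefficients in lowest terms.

B^2 term by term: the squares give (32/531)^2*(e1 e2)^2 + (-128/531)^2*(e1 e4)^2 + (64/531)^2*(e2 e3)^2 + (-46/59)^2*(e2 e4)^2 + (256/531)^2*(e3 e4)^2 = 1024/281961*(-1) + 16384/281961*(+1) + 4096/281961*(+1) + 2116/3481*(+1) + 65536/281961*(-1) = 4/9 (each basis 2-blade squares to minus the product of its generators' squares); cross terms between blades sharing an index anticommute and cancel; the commuting (index-disjoint) pairs give grade-4 terms 2*c*c'*(blade product), which cancel blade by blade — e1 e2 e3 e4: 16384/281961 - 16384/281961 = 0 — confirming B is simple. So B^2 = 4/9.
B^2 = 4/9 — a positive square means the series sums to a boost: l = 2/3, alpha*l = -3/2, so exp(alpha B) = cosh(-3/2) + (sinh(-3/2)/(2/3))*B = cosh(3/2) + (-3*sinh(3/2)/2)*B.
Answer: cosh(3/2) - 16*sinh(3/2)/177*e1 e2 + 64*sinh(3/2)/177*e1 e4 - 32*sinh(3/2)/177*e2 e3 + 69*sinh(3/2)/59*e2 e4 - 128*sinh(3/2)/177*e3 e4


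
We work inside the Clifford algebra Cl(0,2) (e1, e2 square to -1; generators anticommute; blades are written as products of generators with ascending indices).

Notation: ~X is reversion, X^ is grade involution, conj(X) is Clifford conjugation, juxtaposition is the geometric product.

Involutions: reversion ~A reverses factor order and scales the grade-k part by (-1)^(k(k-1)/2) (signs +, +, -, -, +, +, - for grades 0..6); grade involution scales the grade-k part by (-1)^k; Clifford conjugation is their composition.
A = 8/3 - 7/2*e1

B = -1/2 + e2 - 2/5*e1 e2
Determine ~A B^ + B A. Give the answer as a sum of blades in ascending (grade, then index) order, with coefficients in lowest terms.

first term: -4/3 + 7/4*e1 - 61/15*e2 + 73/30*e1 e2
second term: -4/3 + 7/4*e1 + 61/15*e2 + 73/30*e1 e2
Answer: -8/3 + 7/2*e1 + 73/15*e1 e2


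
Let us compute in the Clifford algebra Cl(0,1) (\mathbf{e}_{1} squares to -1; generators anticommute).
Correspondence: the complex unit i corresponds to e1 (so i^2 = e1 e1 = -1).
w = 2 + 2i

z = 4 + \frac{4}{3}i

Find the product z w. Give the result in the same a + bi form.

In blades: z = 4 + \frac{4}{3} e_{1}, w = 2 + 2 e_{1}.
Distribute z over w term by term (generator squares from the signature, products reordered to ascending indices): (4)*w = 8 + 8 e_{1}; (\frac{4}{3} e_{1})*w = -\frac{8}{3} + \frac{8}{3} e_{1}.
Sum: \frac{16}{3} + \frac{32}{3} e_{1}; translating back through the correspondence:
Answer: \frac{16}{3} + \frac{32}{3}i


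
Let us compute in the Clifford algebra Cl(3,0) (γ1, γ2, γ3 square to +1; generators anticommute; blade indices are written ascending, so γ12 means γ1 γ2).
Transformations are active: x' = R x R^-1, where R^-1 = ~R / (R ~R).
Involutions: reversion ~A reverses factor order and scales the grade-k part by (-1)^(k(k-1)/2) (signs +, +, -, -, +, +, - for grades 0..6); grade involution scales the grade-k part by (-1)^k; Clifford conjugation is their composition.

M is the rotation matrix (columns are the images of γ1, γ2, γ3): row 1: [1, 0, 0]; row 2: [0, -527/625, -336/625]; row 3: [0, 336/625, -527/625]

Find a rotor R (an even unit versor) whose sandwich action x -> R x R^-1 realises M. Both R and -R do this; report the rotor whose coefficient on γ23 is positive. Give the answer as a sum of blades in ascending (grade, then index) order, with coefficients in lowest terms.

Method: write R = a + b12*γ12 + b13*γ13 + b23*γ23 with a^2 + b12^2 + b13^2 + b23^2 = 1 (so R^-1 = ~R). Expanding the columns R e_j ~R gives tr M = 4a^2 - 1 and, from the antisymmetric part, M21 - M12 = -4a*b12, M13 - M31 = 4a*b13, M32 - M23 = -4a*b23.
Here tr M = -429/625, so a^2 = (1 + tr M)/4 = 49/625 and a = ±7/25. Taking a = 7/25: M21 - M12 = 0, M13 - M31 = 0, M32 - M23 = 672/625, giving b12 = 0, b13 = 0, b23 = -24/25, i.e. R = 7/25 - 24/25*γ23.
Its γ23 coefficient is negative, so report the other preimage -R.
Answer: -7/25 + 24/25*γ23. Sheet selection: the two-to-one cover makes ±R indistinguishable at the matrix level (trace -429/625), so uniqueness comes from the required sign on γ23.


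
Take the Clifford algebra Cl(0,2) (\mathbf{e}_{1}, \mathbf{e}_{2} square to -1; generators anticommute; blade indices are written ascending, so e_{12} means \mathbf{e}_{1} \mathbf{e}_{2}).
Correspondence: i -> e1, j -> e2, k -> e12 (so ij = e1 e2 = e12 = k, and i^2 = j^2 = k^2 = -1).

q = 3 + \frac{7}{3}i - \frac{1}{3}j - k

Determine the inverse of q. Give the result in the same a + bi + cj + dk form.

In blades: q = 3 + \frac{7}{3} e_{1} - \frac{1}{3} e_{2} - e_{12}.
With qbar = 3 - \frac{7}{3} e_{1} + \frac{1}{3} e_{2} + e_{12} (scalar fixed, mapped units negated), q qbar = \frac{140}{9} (the sum of squared coefficients), so q^-1 = qbar / (\frac{140}{9}) = \frac{27}{140} - \frac{3}{20} e_{1} + \frac{3}{140} e_{2} + \frac{9}{140} e_{12}; translating back:
Answer: \frac{27}{140} - \frac{3}{20}i + \frac{3}{140}j + \frac{9}{140}k


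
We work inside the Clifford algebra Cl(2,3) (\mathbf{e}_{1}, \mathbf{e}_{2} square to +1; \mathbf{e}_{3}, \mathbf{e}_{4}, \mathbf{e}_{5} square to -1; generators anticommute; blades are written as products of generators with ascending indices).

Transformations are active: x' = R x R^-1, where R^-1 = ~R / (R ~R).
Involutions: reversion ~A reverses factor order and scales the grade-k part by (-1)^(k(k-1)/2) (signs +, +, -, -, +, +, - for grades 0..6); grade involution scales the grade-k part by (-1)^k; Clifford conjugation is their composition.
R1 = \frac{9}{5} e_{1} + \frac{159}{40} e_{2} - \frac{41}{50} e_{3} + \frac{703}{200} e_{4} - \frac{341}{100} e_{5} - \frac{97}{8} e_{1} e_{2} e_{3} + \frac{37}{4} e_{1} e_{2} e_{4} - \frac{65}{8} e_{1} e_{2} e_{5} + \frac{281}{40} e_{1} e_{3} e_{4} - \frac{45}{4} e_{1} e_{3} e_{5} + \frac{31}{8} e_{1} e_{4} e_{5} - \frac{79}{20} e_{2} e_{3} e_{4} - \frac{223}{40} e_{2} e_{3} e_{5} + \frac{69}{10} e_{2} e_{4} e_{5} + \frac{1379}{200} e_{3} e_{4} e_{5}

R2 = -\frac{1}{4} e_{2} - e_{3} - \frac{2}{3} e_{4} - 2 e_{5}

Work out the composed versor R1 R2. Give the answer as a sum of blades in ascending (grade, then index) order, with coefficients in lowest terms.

Distribute over the terms of R2 (each basis-blade product reordered to ascending indices, repeated generators contracted through their squares):
R1 (-\frac{1}{4} e_{2}) = -\frac{159}{160} - \frac{9}{20} e_{1} e_{2} - \frac{97}{32} e_{1} e_{3} + \frac{37}{16} e_{1} e_{4} - \frac{65}{32} e_{1} e_{5} - \frac{41}{200} e_{2} e_{3} + \frac{703}{800} e_{2} e_{4} - \frac{341}{400} e_{2} e_{5} + \frac{79}{80} e_{3} e_{4} + \frac{223}{160} e_{3} e_{5} - \frac{69}{40} e_{4} e_{5} - \frac{281}{160} e_{1} e_{2} e_{3} e_{4} + \frac{45}{16} e_{1} e_{2} e_{3} e_{5} - \frac{31}{32} e_{1} e_{2} e_{4} e_{5} + \frac{1379}{800} e_{2} e_{3} e_{4} e_{5}
R1 (-e_{3}) = -\frac{41}{50} - \frac{97}{8} e_{1} e_{2} - \frac{9}{5} e_{1} e_{3} - \frac{281}{40} e_{1} e_{4} + \frac{45}{4} e_{1} e_{5} - \frac{159}{40} e_{2} e_{3} + \frac{79}{20} e_{2} e_{4} + \frac{223}{40} e_{2} e_{5} + \frac{703}{200} e_{3} e_{4} - \frac{341}{100} e_{3} e_{5} + \frac{1379}{200} e_{4} e_{5} + \frac{37}{4} e_{1} e_{2} e_{3} e_{4} - \frac{65}{8} e_{1} e_{2} e_{3} e_{5} - \frac{31}{8} e_{1} e_{3} e_{4} e_{5} - \frac{69}{10} e_{2} e_{3} e_{4} e_{5}
R1 (-\frac{2}{3} e_{4}) = \frac{703}{300} + \frac{37}{6} e_{1} e_{2} + \frac{281}{60} e_{1} e_{3} - \frac{6}{5} e_{1} e_{4} - \frac{31}{12} e_{1} e_{5} - \frac{79}{30} e_{2} e_{3} - \frac{53}{20} e_{2} e_{4} - \frac{23}{5} e_{2} e_{5} + \frac{41}{75} e_{3} e_{4} - \frac{1379}{300} e_{3} e_{5} - \frac{341}{150} e_{4} e_{5} + \frac{97}{12} e_{1} e_{2} e_{3} e_{4} - \frac{65}{12} e_{1} e_{2} e_{4} e_{5} - \frac{15}{2} e_{1} e_{3} e_{4} e_{5} - \frac{223}{60} e_{2} e_{3} e_{4} e_{5}
R1 (-2 e_{5}) = -\frac{341}{50} - \frac{65}{4} e_{1} e_{2} - \frac{45}{2} e_{1} e_{3} + \frac{31}{4} e_{1} e_{4} - \frac{18}{5} e_{1} e_{5} - \frac{223}{20} e_{2} e_{3} + \frac{69}{5} e_{2} e_{4} - \frac{159}{20} e_{2} e_{5} + \frac{1379}{100} e_{3} e_{4} + \frac{41}{25} e_{3} e_{5} - \frac{703}{100} e_{4} e_{5} + \frac{97}{4} e_{1} e_{2} e_{3} e_{5} - \frac{37}{2} e_{1} e_{2} e_{4} e_{5} - \frac{281}{20} e_{1} e_{3} e_{4} e_{5} + \frac{79}{10} e_{2} e_{3} e_{4} e_{5}
Summing the partial products and collecting blades:
Answer: -\frac{15097}{2400} - \frac{2719}{120} e_{1} e_{2} - \frac{10871}{480} e_{1} e_{3} + \frac{147}{80} e_{1} e_{4} + \frac{1457}{480} e_{1} e_{5} - \frac{5389}{300} e_{2} e_{3} + \frac{12783}{800} e_{2} e_{4} - \frac{3131}{400} e_{2} e_{5} + \frac{22607}{1200} e_{3} e_{4} - \frac{2387}{480} e_{3} e_{5} - \frac{62}{15} e_{4} e_{5} + \frac{7477}{480} e_{1} e_{2} e_{3} e_{4} + \frac{303}{16} e_{1} e_{2} e_{3} e_{5} - \frac{2389}{96} e_{1} e_{2} e_{4} e_{5} - \frac{1017}{40} e_{1} e_{3} e_{4} e_{5} - \frac{2383}{2400} e_{2} e_{3} e_{4} e_{5}


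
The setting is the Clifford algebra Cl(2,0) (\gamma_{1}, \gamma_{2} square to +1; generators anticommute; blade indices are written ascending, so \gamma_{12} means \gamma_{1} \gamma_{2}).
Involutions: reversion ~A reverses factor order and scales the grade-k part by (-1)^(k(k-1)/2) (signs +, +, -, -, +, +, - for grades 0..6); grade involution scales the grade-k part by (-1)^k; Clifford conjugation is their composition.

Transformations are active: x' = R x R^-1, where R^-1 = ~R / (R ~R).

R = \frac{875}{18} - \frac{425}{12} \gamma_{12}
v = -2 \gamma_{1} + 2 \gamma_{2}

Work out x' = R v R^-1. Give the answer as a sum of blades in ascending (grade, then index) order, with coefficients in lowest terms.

~R = \frac{875}{18} + \frac{425}{12} \gamma_{12}, and R ~R = \frac{4688125}{1296}, so R^-1 = ~R / (\frac{4688125}{1296}).
R v = -\frac{3025}{18} \gamma_{1} + \frac{475}{18} \gamma_{2}
Answer: -\frac{18878}{7501} \gamma_{1} - \frac{9682}{7501} \gamma_{2}


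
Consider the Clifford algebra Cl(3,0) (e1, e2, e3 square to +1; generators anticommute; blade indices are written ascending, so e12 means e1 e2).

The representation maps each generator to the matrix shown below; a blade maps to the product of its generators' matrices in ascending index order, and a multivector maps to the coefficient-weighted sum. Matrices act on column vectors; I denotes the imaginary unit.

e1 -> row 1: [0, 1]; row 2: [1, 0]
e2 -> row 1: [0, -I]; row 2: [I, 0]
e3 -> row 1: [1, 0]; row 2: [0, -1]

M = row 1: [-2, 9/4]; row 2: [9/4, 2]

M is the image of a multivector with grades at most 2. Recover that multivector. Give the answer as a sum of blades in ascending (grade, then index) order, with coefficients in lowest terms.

Method: 1, rho(e1), rho(e2), rho(e3) form a trace-orthogonal basis of the 2x2 complex matrices (tr(X Y) = 2 if X = Y, else 0), so M = m0*1 + m1*rho(e1) + m2*rho(e2) + m3*rho(e3) with m0 = tr(M)/2 = 0, m1 = tr(M rho(e1))/2 = 9/4, m2 = tr(M rho(e2))/2 = 0, m3 = tr(M rho(e3))/2 = -2.
Multiplying table entries, the bivector images are rho(e12) = I*rho(e3), rho(e13) = -I*rho(e2), rho(e23) = I*rho(e1); with real blade coefficients the real parts of m0..m3 are the coefficients of 1, e1, e2, e3 and the imaginary parts give the bivectors (e23: Im m1, e13: -Im m2, e12: Im m3).
Answer: 9/4*e1 - 2*e3


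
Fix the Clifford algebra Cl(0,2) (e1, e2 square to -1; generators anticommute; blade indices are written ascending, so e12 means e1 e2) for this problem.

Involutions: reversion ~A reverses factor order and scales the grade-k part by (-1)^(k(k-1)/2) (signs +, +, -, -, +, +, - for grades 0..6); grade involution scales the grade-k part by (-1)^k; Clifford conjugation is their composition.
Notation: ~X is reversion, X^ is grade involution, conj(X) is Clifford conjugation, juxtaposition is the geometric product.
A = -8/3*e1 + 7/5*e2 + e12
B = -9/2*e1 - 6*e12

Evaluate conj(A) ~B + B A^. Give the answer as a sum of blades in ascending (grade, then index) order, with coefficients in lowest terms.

first term: 18 - 42/5*e1 - 23/2*e2 - 63/10*e12
second term: 18 - 42/5*e1 - 23/2*e2 + 63/10*e12
Answer: 36 - 84/5*e1 - 23*e2


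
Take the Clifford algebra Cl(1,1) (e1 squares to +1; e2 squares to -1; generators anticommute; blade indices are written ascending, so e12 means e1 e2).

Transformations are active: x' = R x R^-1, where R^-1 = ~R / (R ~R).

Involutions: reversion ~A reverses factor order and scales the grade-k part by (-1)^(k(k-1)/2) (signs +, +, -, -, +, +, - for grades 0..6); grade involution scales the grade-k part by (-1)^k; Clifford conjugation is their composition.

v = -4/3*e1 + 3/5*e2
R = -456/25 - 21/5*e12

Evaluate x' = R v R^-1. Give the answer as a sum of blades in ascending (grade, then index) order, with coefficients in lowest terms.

~R = -456/25 + 21/5*e12, and R ~R = 196911/625, so R^-1 = ~R / (196911/625).
R v = 671/25*e1 - 2068/125*e2
Answer: -10588/5967*e1 + 39251/29835*e2
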